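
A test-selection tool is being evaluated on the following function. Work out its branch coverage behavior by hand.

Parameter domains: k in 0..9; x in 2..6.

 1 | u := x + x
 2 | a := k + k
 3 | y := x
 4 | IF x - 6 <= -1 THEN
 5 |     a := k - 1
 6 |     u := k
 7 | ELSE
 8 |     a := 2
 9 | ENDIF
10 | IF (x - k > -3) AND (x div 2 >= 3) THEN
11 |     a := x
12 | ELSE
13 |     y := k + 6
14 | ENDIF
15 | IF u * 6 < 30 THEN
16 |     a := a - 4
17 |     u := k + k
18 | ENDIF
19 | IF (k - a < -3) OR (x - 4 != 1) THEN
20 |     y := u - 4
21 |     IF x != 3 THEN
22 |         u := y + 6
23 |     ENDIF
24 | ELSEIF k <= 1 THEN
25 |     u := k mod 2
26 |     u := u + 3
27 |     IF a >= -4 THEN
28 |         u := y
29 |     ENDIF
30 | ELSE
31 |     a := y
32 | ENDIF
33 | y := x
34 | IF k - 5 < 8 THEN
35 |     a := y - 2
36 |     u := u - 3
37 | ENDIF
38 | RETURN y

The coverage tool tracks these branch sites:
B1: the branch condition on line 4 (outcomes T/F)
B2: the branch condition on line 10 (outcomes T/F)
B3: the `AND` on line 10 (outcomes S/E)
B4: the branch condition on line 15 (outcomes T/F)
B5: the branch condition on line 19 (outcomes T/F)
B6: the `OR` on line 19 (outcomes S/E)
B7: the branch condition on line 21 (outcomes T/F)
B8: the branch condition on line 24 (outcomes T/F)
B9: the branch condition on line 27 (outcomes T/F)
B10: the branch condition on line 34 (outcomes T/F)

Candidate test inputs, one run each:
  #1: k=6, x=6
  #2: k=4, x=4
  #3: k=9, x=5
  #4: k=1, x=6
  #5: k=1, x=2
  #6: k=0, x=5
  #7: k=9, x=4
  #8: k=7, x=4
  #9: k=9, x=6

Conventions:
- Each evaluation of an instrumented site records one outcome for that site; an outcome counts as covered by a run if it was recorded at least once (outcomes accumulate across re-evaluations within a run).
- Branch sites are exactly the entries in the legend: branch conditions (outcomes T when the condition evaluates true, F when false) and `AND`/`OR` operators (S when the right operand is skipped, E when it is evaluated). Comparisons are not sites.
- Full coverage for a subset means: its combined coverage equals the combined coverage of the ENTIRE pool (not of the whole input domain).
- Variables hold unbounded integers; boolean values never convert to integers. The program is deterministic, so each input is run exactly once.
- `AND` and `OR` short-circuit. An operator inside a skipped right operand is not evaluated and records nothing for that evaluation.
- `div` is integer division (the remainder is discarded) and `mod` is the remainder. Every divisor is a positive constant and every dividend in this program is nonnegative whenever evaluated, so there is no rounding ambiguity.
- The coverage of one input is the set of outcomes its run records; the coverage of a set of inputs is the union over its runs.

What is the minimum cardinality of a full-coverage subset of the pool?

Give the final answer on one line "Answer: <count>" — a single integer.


input #1, k=6, x=6: events B1->F, B3->E, B2->T, B4->F, B6->E, B5->T, B7->T, B10->T; outcomes B1=F, B2=T, B3=E, B4=F, B5=T, B6=E, B7=T, B10=T
input #2, k=4, x=4: events B1->T, B3->E, B2->F, B4->T, B6->E, B5->T, B7->T, B10->T; outcomes B1=T, B2=F, B3=E, B4=T, B5=T, B6=E, B7=T, B10=T
input #3, k=9, x=5: events B1->T, B3->S, B2->F, B4->F, B6->E, B5->F, B8->F, B10->T; outcomes B1=T, B2=F, B3=S, B4=F, B5=F, B6=E, B8=F, B10=T
input #4, k=1, x=6: events B1->F, B3->E, B2->T, B4->F, B6->S, B5->T, B7->T, B10->T; outcomes B1=F, B2=T, B3=E, B4=F, B5=T, B6=S, B7=T, B10=T
input #5, k=1, x=2: events B1->T, B3->E, B2->F, B4->T, B6->E, B5->T, B7->T, B10->T; outcomes B1=T, B2=F, B3=E, B4=T, B5=T, B6=E, B7=T, B10=T
input #6, k=0, x=5: events B1->T, B3->E, B2->F, B4->T, B6->E, B5->F, B8->T, B9->F, B10->T; outcomes B1=T, B2=F, B3=E, B4=T, B5=F, B6=E, B8=T, B9=F, B10=T
input #7, k=9, x=4: events B1->T, B3->S, B2->F, B4->F, B6->E, B5->T, B7->T, B10->T; outcomes B1=T, B2=F, B3=S, B4=F, B5=T, B6=E, B7=T, B10=T
input #8, k=7, x=4: events B1->T, B3->S, B2->F, B4->F, B6->E, B5->T, B7->T, B10->T; outcomes B1=T, B2=F, B3=S, B4=F, B5=T, B6=E, B7=T, B10=T
input #9, k=9, x=6: events B1->F, B3->S, B2->F, B4->F, B6->E, B5->T, B7->T, B10->T; outcomes B1=F, B2=F, B3=S, B4=F, B5=T, B6=E, B7=T, B10=T
the full pool covers 17 outcomes: B1=T, B1=F, B2=T, B2=F, B3=S, B3=E, B4=T, B4=F, B5=T, B5=F, B6=S, B6=E, B7=T, B8=T, B8=F, B9=F, B10=T
no size-1 subset reaches all 17 outcomes (best union: 9/17)
no size-2 subset reaches all 17 outcomes (best union: 15/17)
size 3: inputs {3, 4, 6} cover all 17 outcomes, and no lexicographically smaller subset of this size does
Answer: 3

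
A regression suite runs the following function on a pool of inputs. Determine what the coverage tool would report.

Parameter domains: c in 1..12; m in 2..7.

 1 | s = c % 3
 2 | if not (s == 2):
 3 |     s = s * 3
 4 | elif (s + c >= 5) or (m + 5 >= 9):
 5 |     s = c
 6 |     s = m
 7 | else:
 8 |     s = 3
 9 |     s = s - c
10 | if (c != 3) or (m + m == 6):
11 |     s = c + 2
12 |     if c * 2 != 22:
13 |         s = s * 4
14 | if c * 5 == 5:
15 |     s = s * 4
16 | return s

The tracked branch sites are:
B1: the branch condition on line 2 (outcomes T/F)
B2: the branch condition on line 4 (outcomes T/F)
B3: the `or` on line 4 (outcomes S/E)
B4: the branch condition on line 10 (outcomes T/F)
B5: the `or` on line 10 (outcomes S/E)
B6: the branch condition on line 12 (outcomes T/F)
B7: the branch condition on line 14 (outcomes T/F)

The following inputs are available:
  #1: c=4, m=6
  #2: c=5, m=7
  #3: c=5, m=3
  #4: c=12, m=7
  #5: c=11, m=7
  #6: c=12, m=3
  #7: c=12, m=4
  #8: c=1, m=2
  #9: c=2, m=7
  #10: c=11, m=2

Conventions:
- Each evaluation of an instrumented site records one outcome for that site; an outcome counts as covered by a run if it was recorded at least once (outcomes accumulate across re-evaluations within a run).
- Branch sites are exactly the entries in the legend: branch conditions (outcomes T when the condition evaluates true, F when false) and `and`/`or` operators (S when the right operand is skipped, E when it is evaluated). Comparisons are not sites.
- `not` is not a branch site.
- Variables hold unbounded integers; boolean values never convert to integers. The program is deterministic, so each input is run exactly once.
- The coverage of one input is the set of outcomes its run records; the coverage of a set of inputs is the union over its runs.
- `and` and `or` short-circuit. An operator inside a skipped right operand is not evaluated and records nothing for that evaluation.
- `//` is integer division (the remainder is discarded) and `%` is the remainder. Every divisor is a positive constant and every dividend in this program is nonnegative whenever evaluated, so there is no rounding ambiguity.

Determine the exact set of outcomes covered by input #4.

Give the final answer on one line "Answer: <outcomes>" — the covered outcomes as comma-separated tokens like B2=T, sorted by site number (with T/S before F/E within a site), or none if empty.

Simulating input #4 (c=12, m=7) step by step:
  B1->T, B5->S, B4->T, B6->T, B7->F
deduplicating events, the covered set is: B1=T, B4=T, B5=S, B6=T, B7=F

Answer: B1=T, B4=T, B5=S, B6=T, B7=F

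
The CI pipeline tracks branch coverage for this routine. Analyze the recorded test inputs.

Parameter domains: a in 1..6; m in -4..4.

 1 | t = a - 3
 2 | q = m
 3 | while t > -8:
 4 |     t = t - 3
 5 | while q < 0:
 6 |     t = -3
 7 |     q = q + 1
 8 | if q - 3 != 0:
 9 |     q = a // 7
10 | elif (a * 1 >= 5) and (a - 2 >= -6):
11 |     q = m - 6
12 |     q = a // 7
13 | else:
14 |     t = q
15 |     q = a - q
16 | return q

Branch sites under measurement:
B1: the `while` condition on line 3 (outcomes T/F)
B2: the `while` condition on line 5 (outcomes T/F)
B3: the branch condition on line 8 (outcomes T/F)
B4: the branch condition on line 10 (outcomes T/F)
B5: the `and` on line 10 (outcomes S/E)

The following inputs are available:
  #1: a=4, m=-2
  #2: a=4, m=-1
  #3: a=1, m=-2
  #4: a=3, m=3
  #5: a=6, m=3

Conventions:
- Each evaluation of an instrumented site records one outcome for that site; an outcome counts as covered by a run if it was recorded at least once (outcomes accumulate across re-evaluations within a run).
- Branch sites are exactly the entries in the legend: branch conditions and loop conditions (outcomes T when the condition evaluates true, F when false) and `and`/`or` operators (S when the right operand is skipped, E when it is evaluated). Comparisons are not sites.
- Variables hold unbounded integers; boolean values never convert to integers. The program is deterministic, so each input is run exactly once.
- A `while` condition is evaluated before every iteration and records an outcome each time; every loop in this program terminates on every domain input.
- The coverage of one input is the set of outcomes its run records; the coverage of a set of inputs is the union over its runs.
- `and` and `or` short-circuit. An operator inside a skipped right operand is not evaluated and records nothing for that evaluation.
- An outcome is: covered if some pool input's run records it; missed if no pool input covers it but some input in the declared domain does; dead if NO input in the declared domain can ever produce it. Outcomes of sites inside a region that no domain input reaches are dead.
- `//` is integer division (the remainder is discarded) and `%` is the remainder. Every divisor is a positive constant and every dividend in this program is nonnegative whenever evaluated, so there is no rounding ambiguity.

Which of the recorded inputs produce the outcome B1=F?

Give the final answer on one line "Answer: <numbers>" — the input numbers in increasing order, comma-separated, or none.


input #1 (a=4, m=-2): hits B1=F
input #2 (a=4, m=-1): hits B1=F
input #3 (a=1, m=-2): hits B1=F
input #4 (a=3, m=3): hits B1=F
input #5 (a=6, m=3): hits B1=F
Answer: 1, 2, 3, 4, 5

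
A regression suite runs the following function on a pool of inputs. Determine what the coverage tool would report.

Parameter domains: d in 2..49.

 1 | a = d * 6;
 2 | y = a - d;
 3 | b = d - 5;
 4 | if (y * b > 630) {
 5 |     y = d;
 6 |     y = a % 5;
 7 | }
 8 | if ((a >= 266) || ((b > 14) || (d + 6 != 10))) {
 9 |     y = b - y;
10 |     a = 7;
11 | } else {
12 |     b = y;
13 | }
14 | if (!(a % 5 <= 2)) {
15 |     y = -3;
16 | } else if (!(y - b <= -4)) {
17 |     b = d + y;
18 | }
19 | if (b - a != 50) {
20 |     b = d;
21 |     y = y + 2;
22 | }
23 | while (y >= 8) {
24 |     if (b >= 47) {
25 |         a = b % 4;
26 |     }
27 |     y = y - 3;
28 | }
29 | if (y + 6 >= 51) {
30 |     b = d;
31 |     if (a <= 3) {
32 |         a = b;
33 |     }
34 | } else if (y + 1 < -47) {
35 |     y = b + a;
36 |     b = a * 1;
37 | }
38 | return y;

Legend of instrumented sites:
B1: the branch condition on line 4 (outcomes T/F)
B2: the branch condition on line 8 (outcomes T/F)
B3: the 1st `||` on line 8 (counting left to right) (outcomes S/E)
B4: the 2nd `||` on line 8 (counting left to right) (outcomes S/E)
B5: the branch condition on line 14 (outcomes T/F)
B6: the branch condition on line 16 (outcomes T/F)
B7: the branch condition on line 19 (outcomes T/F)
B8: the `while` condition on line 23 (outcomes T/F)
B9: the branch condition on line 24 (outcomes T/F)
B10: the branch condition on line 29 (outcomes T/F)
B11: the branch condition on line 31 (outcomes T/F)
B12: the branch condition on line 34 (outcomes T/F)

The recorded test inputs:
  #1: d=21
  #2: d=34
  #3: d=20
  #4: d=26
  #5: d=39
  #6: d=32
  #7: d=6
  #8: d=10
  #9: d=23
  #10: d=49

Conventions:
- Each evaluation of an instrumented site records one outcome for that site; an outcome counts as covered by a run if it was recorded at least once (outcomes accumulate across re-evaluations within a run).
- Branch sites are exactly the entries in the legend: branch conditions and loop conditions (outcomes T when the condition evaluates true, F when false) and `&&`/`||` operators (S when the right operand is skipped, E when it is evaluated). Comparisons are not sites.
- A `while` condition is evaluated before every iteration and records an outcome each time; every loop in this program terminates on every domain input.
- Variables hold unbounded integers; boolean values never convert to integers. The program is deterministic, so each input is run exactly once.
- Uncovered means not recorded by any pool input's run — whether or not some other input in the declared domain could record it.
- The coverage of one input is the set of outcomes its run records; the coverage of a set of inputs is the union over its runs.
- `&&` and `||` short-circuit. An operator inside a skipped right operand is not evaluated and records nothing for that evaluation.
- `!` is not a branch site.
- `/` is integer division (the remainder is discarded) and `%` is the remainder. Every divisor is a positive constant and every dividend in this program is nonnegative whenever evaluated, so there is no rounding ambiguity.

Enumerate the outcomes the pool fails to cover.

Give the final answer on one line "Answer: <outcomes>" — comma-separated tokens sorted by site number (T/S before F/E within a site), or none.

#1 (d=21) -> B1->T, B3->E, B4->S, B2->T, B5->F, B6->T, B7->T, B8->T, B9->F, B8->T, B9->F, B8->T, B9->F, B8->T, ...; covered: B1=T, B2=T, B3=E, B4=S, B5=F, B6=T, B7=T, B8=T, B8=F, B9=F, B10=F, B12=F
#2 (d=34) -> B1->T, B3->E, B4->S, B2->T, B5->F, B6->F, B7->T, B8->T, B9->F, B8->T, B9->F, B8->T, B9->F, B8->T, ...; covered: B1=T, B2=T, B3=E, B4=S, B5=F, B6=F, B7=T, B8=T, B8=F, B9=F, B10=F, B12=F
#3 (d=20) -> B1->T, B3->E, B4->S, B2->T, B5->F, B6->T, B7->T, B8->T, B9->F, B8->T, B9->F, B8->T, B9->F, B8->T, ...; covered: B1=T, B2=T, B3=E, B4=S, B5=F, B6=T, B7=T, B8=T, B8=F, B9=F, B10=F, B12=F
#4 (d=26) -> B1->T, B3->E, B4->S, B2->T, B5->F, B6->T, B7->T, B8->T, B9->F, B8->T, B9->F, B8->T, B9->F, B8->T, ...; covered: B1=T, B2=T, B3=E, B4=S, B5=F, B6=T, B7=T, B8=T, B8=F, B9=F, B10=F, B12=F
#5 (d=39) -> B1->T, B3->E, B4->S, B2->T, B5->F, B6->F, B7->T, B8->T, B9->F, B8->T, B9->F, B8->T, B9->F, B8->T, ...; covered: B1=T, B2=T, B3=E, B4=S, B5=F, B6=F, B7=T, B8=T, B8=F, B9=F, B10=F, B12=F
#6 (d=32) -> B1->T, B3->E, B4->S, B2->T, B5->F, B6->T, B7->F, B8->T, B9->T, B8->T, B9->T, B8->T, B9->T, B8->T, ...; covered: B1=T, B2=T, B3=E, B4=S, B5=F, B6=T, B7=F, B8=T, B8=F, B9=T, B10=F, B12=F
#7 (d=6) -> B1->F, B3->E, B4->E, B2->T, B5->F, B6->F, B7->T, B8->F, B10->F, B12->F; covered: B1=F, B2=T, B3=E, B4=E, B5=F, B6=F, B7=T, B8=F, B10=F, B12=F
#8 (d=10) -> B1->F, B3->E, B4->E, B2->T, B5->F, B6->F, B7->T, B8->F, B10->F, B12->F; covered: B1=F, B2=T, B3=E, B4=E, B5=F, B6=F, B7=T, B8=F, B10=F, B12=F
#9 (d=23) -> B1->T, B3->E, B4->S, B2->T, B5->F, B6->T, B7->T, B8->T, B9->F, B8->T, B9->F, B8->T, B9->F, B8->T, ...; covered: B1=T, B2=T, B3=E, B4=S, B5=F, B6=T, B7=T, B8=T, B8=F, B9=F, B10=F, B12=F
#10 (d=49) -> B1->T, B3->S, B2->T, B5->F, B6->F, B7->T, B8->T, B9->T, B8->T, B9->T, B8->T, B9->T, B8->T, B9->T, ...; covered: B1=T, B2=T, B3=S, B5=F, B6=F, B7=T, B8=T, B8=F, B9=T, B10=F, B12=F
union over the pool: B1=T, B1=F, B2=T, B3=S, B3=E, B4=S, B4=E, B5=F, B6=T, B6=F, B7=T, B7=F, B8=T, B8=F, B9=T, B9=F, B10=F, B12=F
uncovered (6 of 24): B2=F, B5=T, B10=T, B11=T, B11=F, B12=T

Answer: B2=F, B5=T, B10=T, B11=T, B11=F, B12=T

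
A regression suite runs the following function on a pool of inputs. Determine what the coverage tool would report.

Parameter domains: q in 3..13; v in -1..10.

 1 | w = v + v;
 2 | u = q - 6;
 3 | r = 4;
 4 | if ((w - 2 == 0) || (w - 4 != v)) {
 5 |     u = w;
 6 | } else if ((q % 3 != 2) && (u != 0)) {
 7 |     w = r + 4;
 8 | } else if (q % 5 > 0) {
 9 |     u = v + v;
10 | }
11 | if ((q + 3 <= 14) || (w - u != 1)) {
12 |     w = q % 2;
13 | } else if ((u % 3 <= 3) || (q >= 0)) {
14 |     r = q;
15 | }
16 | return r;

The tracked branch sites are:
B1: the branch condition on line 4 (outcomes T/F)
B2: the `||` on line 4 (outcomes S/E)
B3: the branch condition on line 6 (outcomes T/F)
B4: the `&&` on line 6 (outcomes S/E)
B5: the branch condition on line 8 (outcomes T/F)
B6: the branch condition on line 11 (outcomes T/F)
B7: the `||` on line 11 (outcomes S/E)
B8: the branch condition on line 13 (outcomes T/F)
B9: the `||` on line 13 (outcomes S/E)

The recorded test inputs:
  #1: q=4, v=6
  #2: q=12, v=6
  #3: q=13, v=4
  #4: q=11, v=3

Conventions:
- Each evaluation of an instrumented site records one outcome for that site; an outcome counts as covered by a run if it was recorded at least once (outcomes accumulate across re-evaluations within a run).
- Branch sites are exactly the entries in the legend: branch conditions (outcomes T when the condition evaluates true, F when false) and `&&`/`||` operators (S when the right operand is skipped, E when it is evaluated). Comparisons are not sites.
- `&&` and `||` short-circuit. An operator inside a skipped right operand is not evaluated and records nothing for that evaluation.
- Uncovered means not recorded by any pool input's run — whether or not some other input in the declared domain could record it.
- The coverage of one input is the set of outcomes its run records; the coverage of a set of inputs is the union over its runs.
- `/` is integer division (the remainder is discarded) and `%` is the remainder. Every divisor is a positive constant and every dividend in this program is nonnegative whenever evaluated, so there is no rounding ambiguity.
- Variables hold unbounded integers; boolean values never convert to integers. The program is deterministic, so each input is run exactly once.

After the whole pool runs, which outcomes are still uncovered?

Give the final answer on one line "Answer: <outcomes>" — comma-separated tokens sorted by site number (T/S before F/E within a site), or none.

test 1 (q=4, v=6) fires B2->E, B1->T, B7->S, B6->T; hits B1=T, B2=E, B6=T, B7=S
test 2 (q=12, v=6) fires B2->E, B1->T, B7->E, B6->T; hits B1=T, B2=E, B6=T, B7=E
test 3 (q=13, v=4) fires B2->E, B1->F, B4->E, B3->T, B7->E, B6->F, B9->S, B8->T; hits B1=F, B2=E, B3=T, B4=E, B6=F, B7=E, B8=T, B9=S
test 4 (q=11, v=3) fires B2->E, B1->T, B7->S, B6->T; hits B1=T, B2=E, B6=T, B7=S
union over the pool: B1=T, B1=F, B2=E, B3=T, B4=E, B6=T, B6=F, B7=S, B7=E, B8=T, B9=S
uncovered (7 of 18): B2=S, B3=F, B4=S, B5=T, B5=F, B8=F, B9=E

Answer: B2=S, B3=F, B4=S, B5=T, B5=F, B8=F, B9=E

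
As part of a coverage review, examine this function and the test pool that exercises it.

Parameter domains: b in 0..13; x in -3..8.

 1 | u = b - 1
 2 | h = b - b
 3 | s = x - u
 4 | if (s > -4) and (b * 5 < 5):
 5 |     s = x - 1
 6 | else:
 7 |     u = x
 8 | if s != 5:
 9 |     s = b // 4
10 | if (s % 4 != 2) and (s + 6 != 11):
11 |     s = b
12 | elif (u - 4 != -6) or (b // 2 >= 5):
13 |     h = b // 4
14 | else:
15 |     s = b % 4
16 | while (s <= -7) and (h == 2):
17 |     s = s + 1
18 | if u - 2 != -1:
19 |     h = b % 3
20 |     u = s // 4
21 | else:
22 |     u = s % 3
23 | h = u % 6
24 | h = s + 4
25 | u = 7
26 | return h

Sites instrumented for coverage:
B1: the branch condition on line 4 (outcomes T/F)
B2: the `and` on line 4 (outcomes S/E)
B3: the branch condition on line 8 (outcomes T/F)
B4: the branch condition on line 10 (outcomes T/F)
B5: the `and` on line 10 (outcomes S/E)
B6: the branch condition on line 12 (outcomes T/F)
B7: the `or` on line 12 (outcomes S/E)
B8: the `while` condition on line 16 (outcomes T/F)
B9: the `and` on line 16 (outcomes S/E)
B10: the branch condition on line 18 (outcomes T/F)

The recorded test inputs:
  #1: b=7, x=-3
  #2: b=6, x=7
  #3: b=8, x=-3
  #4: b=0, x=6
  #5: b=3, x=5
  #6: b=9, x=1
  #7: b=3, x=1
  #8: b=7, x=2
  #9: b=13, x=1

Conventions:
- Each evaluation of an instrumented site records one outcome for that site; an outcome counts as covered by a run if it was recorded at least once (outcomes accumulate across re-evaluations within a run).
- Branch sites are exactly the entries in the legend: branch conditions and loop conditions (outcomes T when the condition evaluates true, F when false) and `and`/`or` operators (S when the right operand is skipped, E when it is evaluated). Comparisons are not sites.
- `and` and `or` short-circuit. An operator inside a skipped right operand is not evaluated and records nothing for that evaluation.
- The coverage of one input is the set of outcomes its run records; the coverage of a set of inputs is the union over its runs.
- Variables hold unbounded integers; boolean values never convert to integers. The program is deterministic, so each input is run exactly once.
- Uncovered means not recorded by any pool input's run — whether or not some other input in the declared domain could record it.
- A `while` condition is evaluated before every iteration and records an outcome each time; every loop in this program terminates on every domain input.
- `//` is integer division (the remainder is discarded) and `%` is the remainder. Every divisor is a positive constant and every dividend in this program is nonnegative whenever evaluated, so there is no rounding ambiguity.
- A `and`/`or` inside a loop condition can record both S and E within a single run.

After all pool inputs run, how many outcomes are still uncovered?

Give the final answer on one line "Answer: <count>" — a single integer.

input #1, b=7, x=-3: outcomes B1=F, B2=S, B3=T, B4=T, B5=E, B8=F, B9=S, B10=T
input #2, b=6, x=7: outcomes B1=F, B2=E, B3=T, B4=T, B5=E, B8=F, B9=S, B10=T
input #3, b=8, x=-3: outcomes B1=F, B2=S, B3=T, B4=F, B5=S, B6=T, B7=S, B8=F, B9=S, B10=T
input #4, b=0, x=6: outcomes B1=T, B2=E, B3=F, B4=F, B5=E, B6=T, B7=S, B8=F, B9=S, B10=T
input #5, b=3, x=5: outcomes B1=F, B2=E, B3=T, B4=T, B5=E, B8=F, B9=S, B10=T
input #6, b=9, x=1: outcomes B1=F, B2=S, B3=T, B4=F, B5=S, B6=T, B7=S, B8=F, B9=S, B10=F
input #7, b=3, x=1: outcomes B1=F, B2=E, B3=T, B4=T, B5=E, B8=F, B9=S, B10=F
input #8, b=7, x=2: outcomes B1=F, B2=S, B3=T, B4=T, B5=E, B8=F, B9=S, B10=T
input #9, b=13, x=1: outcomes B1=F, B2=S, B3=T, B4=T, B5=E, B8=F, B9=S, B10=F
union over the pool: B1=T, B1=F, B2=S, B2=E, B3=T, B3=F, B4=T, B4=F, B5=S, B5=E, B6=T, B7=S, B8=F, B9=S, B10=T, B10=F
uncovered (4 of 20): B6=F, B7=E, B8=T, B9=E

Answer: 4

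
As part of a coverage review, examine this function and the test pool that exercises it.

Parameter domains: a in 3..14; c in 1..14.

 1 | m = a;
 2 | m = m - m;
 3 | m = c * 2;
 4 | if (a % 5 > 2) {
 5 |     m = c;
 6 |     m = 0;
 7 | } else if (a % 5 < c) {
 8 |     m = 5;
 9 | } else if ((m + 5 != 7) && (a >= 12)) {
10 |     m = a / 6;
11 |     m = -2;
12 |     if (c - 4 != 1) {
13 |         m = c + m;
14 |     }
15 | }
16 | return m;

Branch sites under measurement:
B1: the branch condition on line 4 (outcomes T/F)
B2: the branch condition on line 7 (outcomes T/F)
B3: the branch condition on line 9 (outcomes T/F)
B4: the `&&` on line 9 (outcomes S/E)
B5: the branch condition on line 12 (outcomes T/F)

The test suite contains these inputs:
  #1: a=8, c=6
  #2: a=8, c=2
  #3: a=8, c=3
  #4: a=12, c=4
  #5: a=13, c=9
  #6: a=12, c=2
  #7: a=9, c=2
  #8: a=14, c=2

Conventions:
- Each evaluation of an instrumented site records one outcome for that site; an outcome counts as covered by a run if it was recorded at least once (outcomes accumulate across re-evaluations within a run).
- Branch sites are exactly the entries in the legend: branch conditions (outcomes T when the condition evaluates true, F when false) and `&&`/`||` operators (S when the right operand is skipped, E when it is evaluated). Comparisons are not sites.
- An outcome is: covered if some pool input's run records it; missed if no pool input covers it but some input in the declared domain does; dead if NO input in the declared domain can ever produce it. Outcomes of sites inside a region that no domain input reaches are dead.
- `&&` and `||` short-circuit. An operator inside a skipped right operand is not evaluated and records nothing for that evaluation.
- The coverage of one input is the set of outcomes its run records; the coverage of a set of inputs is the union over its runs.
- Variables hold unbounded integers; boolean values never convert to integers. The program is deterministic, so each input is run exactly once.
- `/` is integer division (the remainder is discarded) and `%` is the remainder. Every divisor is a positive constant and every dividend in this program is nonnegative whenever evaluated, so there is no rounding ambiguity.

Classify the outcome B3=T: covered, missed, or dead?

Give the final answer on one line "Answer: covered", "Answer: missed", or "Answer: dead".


B3=T is recorded by pool input(s) 6 -> covered
Answer: covered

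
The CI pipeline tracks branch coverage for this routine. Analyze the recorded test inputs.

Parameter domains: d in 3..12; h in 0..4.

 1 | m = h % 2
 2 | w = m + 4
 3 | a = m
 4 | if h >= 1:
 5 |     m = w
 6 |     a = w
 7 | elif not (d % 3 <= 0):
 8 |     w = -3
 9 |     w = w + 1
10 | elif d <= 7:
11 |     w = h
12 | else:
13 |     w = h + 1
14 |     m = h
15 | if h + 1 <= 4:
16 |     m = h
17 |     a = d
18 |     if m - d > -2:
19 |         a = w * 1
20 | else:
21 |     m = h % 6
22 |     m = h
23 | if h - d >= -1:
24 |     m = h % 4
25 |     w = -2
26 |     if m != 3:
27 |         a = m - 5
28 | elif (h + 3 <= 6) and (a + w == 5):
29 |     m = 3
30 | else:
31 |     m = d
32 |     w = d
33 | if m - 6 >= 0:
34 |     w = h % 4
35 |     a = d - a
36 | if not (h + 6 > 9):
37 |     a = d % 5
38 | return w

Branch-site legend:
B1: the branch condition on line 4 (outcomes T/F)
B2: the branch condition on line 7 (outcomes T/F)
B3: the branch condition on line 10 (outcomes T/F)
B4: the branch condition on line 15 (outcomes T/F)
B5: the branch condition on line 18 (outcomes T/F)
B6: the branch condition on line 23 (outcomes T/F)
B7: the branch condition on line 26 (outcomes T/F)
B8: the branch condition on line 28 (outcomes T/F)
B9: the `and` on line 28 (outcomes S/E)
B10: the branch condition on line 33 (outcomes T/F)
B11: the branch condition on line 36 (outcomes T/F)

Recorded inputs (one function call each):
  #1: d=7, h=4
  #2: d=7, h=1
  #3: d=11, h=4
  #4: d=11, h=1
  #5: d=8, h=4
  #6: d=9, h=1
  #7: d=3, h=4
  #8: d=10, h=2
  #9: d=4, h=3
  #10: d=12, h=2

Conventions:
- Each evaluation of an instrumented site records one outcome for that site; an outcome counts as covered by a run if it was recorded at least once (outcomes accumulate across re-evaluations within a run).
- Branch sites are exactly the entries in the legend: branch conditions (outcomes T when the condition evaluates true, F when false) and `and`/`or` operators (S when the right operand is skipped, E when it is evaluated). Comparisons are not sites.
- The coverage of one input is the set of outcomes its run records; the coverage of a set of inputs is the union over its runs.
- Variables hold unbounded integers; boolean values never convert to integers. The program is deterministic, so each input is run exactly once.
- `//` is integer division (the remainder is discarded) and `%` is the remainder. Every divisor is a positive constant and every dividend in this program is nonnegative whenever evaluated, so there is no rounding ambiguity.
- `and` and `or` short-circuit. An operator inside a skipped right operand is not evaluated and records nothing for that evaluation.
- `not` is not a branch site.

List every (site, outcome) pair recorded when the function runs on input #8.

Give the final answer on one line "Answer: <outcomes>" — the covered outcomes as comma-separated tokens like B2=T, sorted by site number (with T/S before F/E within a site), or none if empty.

Simulating input #8 (d=10, h=2) step by step:
  B1->T, B4->T, B5->F, B6->F, B9->E, B8->F, B10->T, B11->T
distinct outcomes covered: B1=T, B4=T, B5=F, B6=F, B8=F, B9=E, B10=T, B11=T

Answer: B1=T, B4=T, B5=F, B6=F, B8=F, B9=E, B10=T, B11=T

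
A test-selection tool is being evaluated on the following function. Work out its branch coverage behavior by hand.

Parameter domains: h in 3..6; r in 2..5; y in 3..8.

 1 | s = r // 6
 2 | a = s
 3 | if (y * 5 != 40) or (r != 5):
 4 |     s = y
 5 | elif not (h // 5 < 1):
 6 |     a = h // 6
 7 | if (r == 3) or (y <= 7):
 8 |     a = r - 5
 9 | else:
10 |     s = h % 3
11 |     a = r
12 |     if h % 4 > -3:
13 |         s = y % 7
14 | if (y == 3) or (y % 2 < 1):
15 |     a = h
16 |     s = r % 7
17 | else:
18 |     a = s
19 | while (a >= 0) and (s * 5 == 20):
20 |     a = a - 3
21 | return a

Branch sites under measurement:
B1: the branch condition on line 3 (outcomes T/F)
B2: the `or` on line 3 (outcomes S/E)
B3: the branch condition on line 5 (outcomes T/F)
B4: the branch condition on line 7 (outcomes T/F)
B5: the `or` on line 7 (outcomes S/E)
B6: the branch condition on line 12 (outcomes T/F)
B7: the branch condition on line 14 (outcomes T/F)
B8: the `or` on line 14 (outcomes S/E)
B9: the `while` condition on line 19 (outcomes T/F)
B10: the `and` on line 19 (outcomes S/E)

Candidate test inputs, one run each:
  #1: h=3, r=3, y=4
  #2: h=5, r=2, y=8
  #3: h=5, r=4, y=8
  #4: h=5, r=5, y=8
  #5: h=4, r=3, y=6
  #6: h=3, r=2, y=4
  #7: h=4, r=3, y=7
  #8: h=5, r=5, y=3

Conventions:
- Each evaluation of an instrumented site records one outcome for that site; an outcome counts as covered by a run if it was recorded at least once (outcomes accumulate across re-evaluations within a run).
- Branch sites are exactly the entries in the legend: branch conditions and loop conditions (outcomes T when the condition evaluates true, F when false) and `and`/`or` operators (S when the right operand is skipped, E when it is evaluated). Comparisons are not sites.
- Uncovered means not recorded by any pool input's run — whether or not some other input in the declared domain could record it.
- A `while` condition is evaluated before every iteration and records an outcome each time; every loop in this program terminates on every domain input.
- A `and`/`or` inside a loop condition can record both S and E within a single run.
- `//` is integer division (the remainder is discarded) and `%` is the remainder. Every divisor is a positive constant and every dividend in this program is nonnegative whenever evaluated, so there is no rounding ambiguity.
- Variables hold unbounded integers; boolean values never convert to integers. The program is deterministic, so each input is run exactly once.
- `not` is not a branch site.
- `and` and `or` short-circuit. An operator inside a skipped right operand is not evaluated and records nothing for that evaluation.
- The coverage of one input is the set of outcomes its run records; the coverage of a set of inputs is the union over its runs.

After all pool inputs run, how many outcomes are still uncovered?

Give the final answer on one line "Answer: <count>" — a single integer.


run #1 (h=3, r=3, y=4) runs B2->S, B1->T, B5->S, B4->T, B8->E, B7->T, B10->E, B9->F; records B1=T, B2=S, B4=T, B5=S, B7=T, B8=E, B9=F, B10=E
run #2 (h=5, r=2, y=8) runs B2->E, B1->T, B5->E, B4->F, B6->T, B8->E, B7->T, B10->E, B9->F; records B1=T, B2=E, B4=F, B5=E, B6=T, B7=T, B8=E, B9=F, B10=E
run #3 (h=5, r=4, y=8) runs B2->E, B1->T, B5->E, B4->F, B6->T, B8->E, B7->T, B10->E, B9->T, B10->E, B9->T, B10->S, B9->F; records B1=T, B2=E, B4=F, B5=E, B6=T, B7=T, B8=E, B9=T, B9=F, B10=S, B10=E
run #4 (h=5, r=5, y=8) runs B2->E, B1->F, B3->T, B5->E, B4->F, B6->T, B8->E, B7->T, B10->E, B9->F; records B1=F, B2=E, B3=T, B4=F, B5=E, B6=T, B7=T, B8=E, B9=F, B10=E
run #5 (h=4, r=3, y=6) runs B2->S, B1->T, B5->S, B4->T, B8->E, B7->T, B10->E, B9->F; records B1=T, B2=S, B4=T, B5=S, B7=T, B8=E, B9=F, B10=E
run #6 (h=3, r=2, y=4) runs B2->S, B1->T, B5->E, B4->T, B8->E, B7->T, B10->E, B9->F; records B1=T, B2=S, B4=T, B5=E, B7=T, B8=E, B9=F, B10=E
run #7 (h=4, r=3, y=7) runs B2->S, B1->T, B5->S, B4->T, B8->E, B7->F, B10->E, B9->F; records B1=T, B2=S, B4=T, B5=S, B7=F, B8=E, B9=F, B10=E
run #8 (h=5, r=5, y=3) runs B2->S, B1->T, B5->E, B4->T, B8->S, B7->T, B10->E, B9->F; records B1=T, B2=S, B4=T, B5=E, B7=T, B8=S, B9=F, B10=E
union over the pool: B1=T, B1=F, B2=S, B2=E, B3=T, B4=T, B4=F, B5=S, B5=E, B6=T, B7=T, B7=F, B8=S, B8=E, B9=T, B9=F, B10=S, B10=E
uncovered (2 of 20): B3=F, B6=F
Answer: 2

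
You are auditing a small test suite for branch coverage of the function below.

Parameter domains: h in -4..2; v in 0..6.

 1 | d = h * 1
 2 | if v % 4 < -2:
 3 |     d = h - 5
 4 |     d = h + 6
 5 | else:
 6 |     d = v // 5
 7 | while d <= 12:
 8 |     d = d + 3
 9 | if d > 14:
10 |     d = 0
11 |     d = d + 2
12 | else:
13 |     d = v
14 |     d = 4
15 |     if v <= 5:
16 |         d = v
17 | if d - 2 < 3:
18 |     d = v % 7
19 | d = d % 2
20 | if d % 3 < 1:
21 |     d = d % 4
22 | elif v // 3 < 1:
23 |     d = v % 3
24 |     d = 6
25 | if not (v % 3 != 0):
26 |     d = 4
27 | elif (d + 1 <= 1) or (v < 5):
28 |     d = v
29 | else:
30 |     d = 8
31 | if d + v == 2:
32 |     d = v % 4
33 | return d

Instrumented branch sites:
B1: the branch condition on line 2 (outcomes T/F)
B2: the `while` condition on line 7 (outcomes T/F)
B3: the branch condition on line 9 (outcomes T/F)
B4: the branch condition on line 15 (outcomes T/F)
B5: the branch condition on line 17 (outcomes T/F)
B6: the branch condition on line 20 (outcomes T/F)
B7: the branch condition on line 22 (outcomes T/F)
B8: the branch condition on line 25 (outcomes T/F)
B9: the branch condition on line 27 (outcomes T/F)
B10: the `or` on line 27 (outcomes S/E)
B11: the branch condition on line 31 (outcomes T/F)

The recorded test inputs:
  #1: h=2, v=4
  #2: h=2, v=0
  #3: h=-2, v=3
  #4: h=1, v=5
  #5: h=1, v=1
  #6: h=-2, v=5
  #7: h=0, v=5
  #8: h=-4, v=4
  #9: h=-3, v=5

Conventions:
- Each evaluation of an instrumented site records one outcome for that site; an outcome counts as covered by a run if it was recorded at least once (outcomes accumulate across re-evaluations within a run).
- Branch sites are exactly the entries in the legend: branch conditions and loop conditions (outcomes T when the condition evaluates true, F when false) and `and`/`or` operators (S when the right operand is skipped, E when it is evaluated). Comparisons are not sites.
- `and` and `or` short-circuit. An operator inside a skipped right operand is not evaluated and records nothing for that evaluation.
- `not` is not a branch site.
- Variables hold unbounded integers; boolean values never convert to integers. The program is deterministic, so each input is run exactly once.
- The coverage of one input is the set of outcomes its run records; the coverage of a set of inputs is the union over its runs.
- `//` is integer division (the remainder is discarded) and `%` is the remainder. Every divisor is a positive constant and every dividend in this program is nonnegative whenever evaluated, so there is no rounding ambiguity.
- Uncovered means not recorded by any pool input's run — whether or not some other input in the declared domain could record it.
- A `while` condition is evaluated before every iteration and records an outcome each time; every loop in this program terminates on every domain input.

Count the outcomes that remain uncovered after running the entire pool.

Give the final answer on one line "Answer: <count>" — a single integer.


run #1 (h=2, v=4) runs B1->F, B2->T, B2->T, B2->T, B2->T, B2->T, B2->F, B3->T, B5->T, B6->T, B8->F, B10->S, B9->T, B11->F; records B1=F, B2=T, B2=F, B3=T, B5=T, B6=T, B8=F, B9=T, B10=S, B11=F
run #2 (h=2, v=0) runs B1->F, B2->T, B2->T, B2->T, B2->T, B2->T, B2->F, B3->T, B5->T, B6->T, B8->T, B11->F; records B1=F, B2=T, B2=F, B3=T, B5=T, B6=T, B8=T, B11=F
run #3 (h=-2, v=3) runs B1->F, B2->T, B2->T, B2->T, B2->T, B2->T, B2->F, B3->T, B5->T, B6->F, B7->F, B8->T, B11->F; records B1=F, B2=T, B2=F, B3=T, B5=T, B6=F, B7=F, B8=T, B11=F
run #4 (h=1, v=5) runs B1->F, B2->T, B2->T, B2->T, B2->T, B2->F, B3->F, B4->T, B5->F, B6->F, B7->F, B8->F, B10->E, B9->F, ...; records B1=F, B2=T, B2=F, B3=F, B4=T, B5=F, B6=F, B7=F, B8=F, B9=F, B10=E, B11=F
run #5 (h=1, v=1) runs B1->F, B2->T, B2->T, B2->T, B2->T, B2->T, B2->F, B3->T, B5->T, B6->F, B7->T, B8->F, B10->E, B9->T, ...; records B1=F, B2=T, B2=F, B3=T, B5=T, B6=F, B7=T, B8=F, B9=T, B10=E, B11=T
run #6 (h=-2, v=5) runs B1->F, B2->T, B2->T, B2->T, B2->T, B2->F, B3->F, B4->T, B5->F, B6->F, B7->F, B8->F, B10->E, B9->F, ...; records B1=F, B2=T, B2=F, B3=F, B4=T, B5=F, B6=F, B7=F, B8=F, B9=F, B10=E, B11=F
run #7 (h=0, v=5) runs B1->F, B2->T, B2->T, B2->T, B2->T, B2->F, B3->F, B4->T, B5->F, B6->F, B7->F, B8->F, B10->E, B9->F, ...; records B1=F, B2=T, B2=F, B3=F, B4=T, B5=F, B6=F, B7=F, B8=F, B9=F, B10=E, B11=F
run #8 (h=-4, v=4) runs B1->F, B2->T, B2->T, B2->T, B2->T, B2->T, B2->F, B3->T, B5->T, B6->T, B8->F, B10->S, B9->T, B11->F; records B1=F, B2=T, B2=F, B3=T, B5=T, B6=T, B8=F, B9=T, B10=S, B11=F
run #9 (h=-3, v=5) runs B1->F, B2->T, B2->T, B2->T, B2->T, B2->F, B3->F, B4->T, B5->F, B6->F, B7->F, B8->F, B10->E, B9->F, ...; records B1=F, B2=T, B2=F, B3=F, B4=T, B5=F, B6=F, B7=F, B8=F, B9=F, B10=E, B11=F
union over the pool: B1=F, B2=T, B2=F, B3=T, B3=F, B4=T, B5=T, B5=F, B6=T, B6=F, B7=T, B7=F, B8=T, B8=F, B9=T, B9=F, B10=S, B10=E, B11=T, B11=F
uncovered (2 of 22): B1=T, B4=F
Answer: 2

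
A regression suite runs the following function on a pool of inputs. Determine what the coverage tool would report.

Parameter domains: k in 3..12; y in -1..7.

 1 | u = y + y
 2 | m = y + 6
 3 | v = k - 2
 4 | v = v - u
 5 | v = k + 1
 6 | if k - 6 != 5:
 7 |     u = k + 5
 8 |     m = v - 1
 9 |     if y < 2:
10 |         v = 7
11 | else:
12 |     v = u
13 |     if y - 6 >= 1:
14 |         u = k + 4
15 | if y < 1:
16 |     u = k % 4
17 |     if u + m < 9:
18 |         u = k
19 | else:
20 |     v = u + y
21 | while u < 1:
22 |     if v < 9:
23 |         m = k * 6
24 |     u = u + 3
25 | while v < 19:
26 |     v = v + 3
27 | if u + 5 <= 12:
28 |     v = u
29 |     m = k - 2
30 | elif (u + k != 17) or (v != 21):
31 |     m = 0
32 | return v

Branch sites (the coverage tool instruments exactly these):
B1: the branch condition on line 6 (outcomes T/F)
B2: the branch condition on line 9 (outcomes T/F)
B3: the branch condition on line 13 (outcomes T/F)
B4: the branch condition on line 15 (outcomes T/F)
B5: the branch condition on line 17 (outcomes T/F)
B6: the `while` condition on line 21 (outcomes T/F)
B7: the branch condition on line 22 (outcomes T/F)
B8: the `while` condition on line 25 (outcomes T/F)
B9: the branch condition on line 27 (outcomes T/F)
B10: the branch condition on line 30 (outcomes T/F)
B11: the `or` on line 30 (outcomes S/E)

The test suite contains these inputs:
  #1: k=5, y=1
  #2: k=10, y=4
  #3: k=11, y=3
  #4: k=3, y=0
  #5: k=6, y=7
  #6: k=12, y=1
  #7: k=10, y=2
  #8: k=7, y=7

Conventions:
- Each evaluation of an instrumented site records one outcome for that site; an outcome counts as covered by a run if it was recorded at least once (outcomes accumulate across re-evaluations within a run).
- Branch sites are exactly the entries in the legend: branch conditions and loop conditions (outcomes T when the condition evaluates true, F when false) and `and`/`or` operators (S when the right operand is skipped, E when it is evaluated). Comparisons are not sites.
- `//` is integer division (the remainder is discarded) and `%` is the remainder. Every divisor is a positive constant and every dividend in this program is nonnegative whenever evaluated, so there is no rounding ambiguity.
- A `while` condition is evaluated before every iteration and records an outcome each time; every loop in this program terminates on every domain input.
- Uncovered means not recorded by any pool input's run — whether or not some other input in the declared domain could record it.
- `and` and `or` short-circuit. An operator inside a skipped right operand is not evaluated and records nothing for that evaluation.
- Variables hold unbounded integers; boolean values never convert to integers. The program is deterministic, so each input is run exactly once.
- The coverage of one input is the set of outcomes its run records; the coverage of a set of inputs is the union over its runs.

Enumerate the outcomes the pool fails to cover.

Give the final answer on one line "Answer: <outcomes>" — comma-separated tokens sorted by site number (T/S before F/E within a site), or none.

test 1 (k=5, y=1) fires B1->T, B2->T, B4->F, B6->F, B8->T, B8->T, B8->T, B8->F, B9->F, B11->S, B10->T; hits B1=T, B2=T, B4=F, B6=F, B8=T, B8=F, B9=F, B10=T, B11=S
test 2 (k=10, y=4) fires B1->T, B2->F, B4->F, B6->F, B8->F, B9->F, B11->S, B10->T; hits B1=T, B2=F, B4=F, B6=F, B8=F, B9=F, B10=T, B11=S
test 3 (k=11, y=3) fires B1->F, B3->F, B4->F, B6->F, B8->T, B8->T, B8->T, B8->T, B8->F, B9->T; hits B1=F, B3=F, B4=F, B6=F, B8=T, B8=F, B9=T
test 4 (k=3, y=0) fires B1->T, B2->T, B4->T, B5->T, B6->F, B8->T, B8->T, B8->T, B8->T, B8->F, B9->T; hits B1=T, B2=T, B4=T, B5=T, B6=F, B8=T, B8=F, B9=T
test 5 (k=6, y=7) fires B1->T, B2->F, B4->F, B6->F, B8->T, B8->F, B9->F, B11->E, B10->F; hits B1=T, B2=F, B4=F, B6=F, B8=T, B8=F, B9=F, B10=F, B11=E
test 6 (k=12, y=1) fires B1->T, B2->T, B4->F, B6->F, B8->T, B8->F, B9->F, B11->S, B10->T; hits B1=T, B2=T, B4=F, B6=F, B8=T, B8=F, B9=F, B10=T, B11=S
test 7 (k=10, y=2) fires B1->T, B2->F, B4->F, B6->F, B8->T, B8->F, B9->F, B11->S, B10->T; hits B1=T, B2=F, B4=F, B6=F, B8=T, B8=F, B9=F, B10=T, B11=S
test 8 (k=7, y=7) fires B1->T, B2->F, B4->F, B6->F, B8->F, B9->F, B11->S, B10->T; hits B1=T, B2=F, B4=F, B6=F, B8=F, B9=F, B10=T, B11=S
union over the pool: B1=T, B1=F, B2=T, B2=F, B3=F, B4=T, B4=F, B5=T, B6=F, B8=T, B8=F, B9=T, B9=F, B10=T, B10=F, B11=S, B11=E
uncovered (5 of 22): B3=T, B5=F, B6=T, B7=T, B7=F

Answer: B3=T, B5=F, B6=T, B7=T, B7=F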